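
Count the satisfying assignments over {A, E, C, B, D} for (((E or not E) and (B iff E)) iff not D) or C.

Initial set: {T ((((E or not E) and (B iff E)) iff not D) or C)}.
T ((((E or not E) and (B iff E)) iff not D) or C): β-rule — branch into T (((E or not E) and (B iff E)) iff not D)  //  T C.
  branch 1 (add T (((E or not E) and (B iff E)) iff not D)):
    T (((E or not E) and (B iff E)) iff not D): β-rule — branch into T ((E or not E) and (B iff E)), T not D  //  F ((E or not E) and (B iff E)), F not D.
      branch 1.1 (add T ((E or not E) and (B iff E)), T not D):
        T ((E or not E) and (B iff E)): α-rule — add T (E or not E), T (B iff E).
        T (E or not E): β-rule — branch into T E  //  T not E.
          branch 1.1.1 (add T E):
            T (B iff E): β-rule — branch into T B, T E  //  F B, F E.
              branch 1.1.1.1 (add T B, T E):
                ○ open, literals {B=true, D=false, E=true}.
              branch 1.1.1.2 (add F B, F E):
                × closes — contains both E and not E.
          branch 1.1.2 (add T not E):
            T (B iff E): β-rule — branch into T B, T E  //  F B, F E.
              branch 1.1.2.1 (add T B, T E):
                × closes — contains both E and not E.
              branch 1.1.2.2 (add F B, F E):
                ○ open, literals {B=false, D=false, E=false}.
      branch 1.2 (add F ((E or not E) and (B iff E)), F not D):
        F ((E or not E) and (B iff E)): β-rule — branch into F (E or not E)  //  F (B iff E).
          branch 1.2.1 (add F (E or not E)):
            F (E or not E): α-rule — add F E, F not E.
            × closes — contains both E and not E.
          branch 1.2.2 (add F (B iff E)):
            F (B iff E): β-rule — branch into T B, F E  //  F B, T E.
              branch 1.2.2.1 (add T B, F E):
                ○ open, literals {B=true, D=true, E=false}.
              branch 1.2.2.2 (add F B, T E):
                ○ open, literals {B=false, D=true, E=true}.
  branch 2 (add T C):
    ○ open, literals {C=true}.
3 branches closed, 5 open.
Each open branch fixes some atoms; the unmentioned ones are free. Counting distinct full assignments: branch {B=true, D=false, E=true} (A, C) contributes 4 new; branch {B=false, D=false, E=false} (A, C) contributes 4 new; branch {B=true, D=true, E=false} (A, C) contributes 4 new; branch {B=false, D=true, E=true} (A, C) contributes 4 new; branch {C=true} (A, E, B, D) contributes 8 new. Total: 24.

24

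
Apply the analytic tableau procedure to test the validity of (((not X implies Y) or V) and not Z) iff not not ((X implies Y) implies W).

Not valid

Assume the negation and expand:
Initial set: {not ((((not X implies Y) or V) and not Z) iff not not ((X implies Y) implies W))}.
not ((((not X implies Y) or V) and not Z) iff not not ((X implies Y) implies W)): β-rule — branch into (((not X implies Y) or V) and not Z), not not not ((X implies Y) implies W)  //  not (((not X implies Y) or V) and not Z), not not ((X implies Y) implies W).
  branch 1 (add (((not X implies Y) or V) and not Z), not not not ((X implies Y) implies W)):
    (((not X implies Y) or V) and not Z): α-rule — add ((not X implies Y) or V), not Z.
    not not not ((X implies Y) implies W): drop double negation, giving not ((X implies Y) implies W).
    not ((X implies Y) implies W): α-rule — add (X implies Y), not W.
    ((not X implies Y) or V): β-rule — branch into (not X implies Y)  //  V.
      branch 1.1 (add (not X implies Y)):
        (X implies Y): β-rule — branch into not X  //  Y.
          branch 1.1.1 (add not X):
            (not X implies Y): β-rule — branch into not not X  //  Y.
              branch 1.1.1.1 (add not not X):
                × closes — contains both X and not X.
              branch 1.1.1.2 (add Y):
                ○ open, literals {W=false, X=false, Y=true, Z=false}.
          branch 1.1.2 (add Y):
            (not X implies Y): β-rule — branch into not not X  //  Y.
              branch 1.1.2.1 (add not not X):
                ○ open, literals {W=false, X=true, Y=true, Z=false}.
              branch 1.1.2.2 (add Y):
                ○ open, literals {W=false, Y=true, Z=false}.
      branch 1.2 (add V):
        (X implies Y): β-rule — branch into not X  //  Y.
          branch 1.2.1 (add not X):
            ○ open, literals {V=true, W=false, X=false, Z=false}.
          branch 1.2.2 (add Y):
            ○ open, literals {V=true, W=false, Y=true, Z=false}.
  branch 2 (add not (((not X implies Y) or V) and not Z), not not ((X implies Y) implies W)):
    not not ((X implies Y) implies W): drop double negation, giving ((X implies Y) implies W).
    not (((not X implies Y) or V) and not Z): β-rule — branch into not ((not X implies Y) or V)  //  not not Z.
      branch 2.1 (add not ((not X implies Y) or V)):
        not ((not X implies Y) or V): α-rule — add not (not X implies Y), not V.
        not (not X implies Y): α-rule — add not X, not Y.
        ((X implies Y) implies W): β-rule — branch into not (X implies Y)  //  W.
          branch 2.1.1 (add not (X implies Y)):
            not (X implies Y): α-rule — add X, not Y.
            × closes — contains both X and not X.
          branch 2.1.2 (add W):
            ○ open, literals {V=false, W=true, X=false, Y=false}.
      branch 2.2 (add not not Z):
        ((X implies Y) implies W): β-rule — branch into not (X implies Y)  //  W.
          branch 2.2.1 (add not (X implies Y)):
            not (X implies Y): α-rule — add X, not Y.
            ○ open, literals {X=true, Y=false, Z=true}.
          branch 2.2.2 (add W):
            ○ open, literals {W=true, Z=true}.
2 branches closed, 8 open.
An open branch gives a countermodel: W=false, X=false, Y=true, Z=false (unmentioned atoms arbitrary); under it the original formula is false.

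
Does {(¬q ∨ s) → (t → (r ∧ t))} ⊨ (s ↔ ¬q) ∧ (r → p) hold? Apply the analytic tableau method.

No

Initial set: {((¬q ∨ s) → (t → (r ∧ t))); ¬((s ↔ ¬q) ∧ (r → p))}.
((¬q ∨ s) → (t → (r ∧ t))): β-rule — branch into ¬(¬q ∨ s)  //  (t → (r ∧ t)).
  branch 1 (add ¬(¬q ∨ s)):
    ¬(¬q ∨ s): α-rule — add ¬¬q, ¬s.
    ¬((s ↔ ¬q) ∧ (r → p)): β-rule — branch into ¬(s ↔ ¬q)  //  ¬(r → p).
      branch 1.1 (add ¬(s ↔ ¬q)):
        ¬(s ↔ ¬q): β-rule — branch into s, ¬¬q  //  ¬s, ¬q.
          branch 1.1.1 (add s, ¬¬q):
            × closes — contains both s and ¬s.
          branch 1.1.2 (add ¬s, ¬q):
            × closes — contains both q and ¬q.
      branch 1.2 (add ¬(r → p)):
        ¬(r → p): α-rule — add r, ¬p.
        ○ open, literals {p=0, q=1, r=1, s=0}.
  branch 2 (add (t → (r ∧ t))):
    ¬((s ↔ ¬q) ∧ (r → p)): β-rule — branch into ¬(s ↔ ¬q)  //  ¬(r → p).
      branch 2.1 (add ¬(s ↔ ¬q)):
        (t → (r ∧ t)): β-rule — branch into ¬t  //  (r ∧ t).
          branch 2.1.1 (add ¬t):
            ¬(s ↔ ¬q): β-rule — branch into s, ¬¬q  //  ¬s, ¬q.
              branch 2.1.1.1 (add s, ¬¬q):
                ○ open, literals {q=1, s=1, t=0}.
              branch 2.1.1.2 (add ¬s, ¬q):
                ○ open, literals {q=0, s=0, t=0}.
          branch 2.1.2 (add (r ∧ t)):
            (r ∧ t): α-rule — add r, t.
            ¬(s ↔ ¬q): β-rule — branch into s, ¬¬q  //  ¬s, ¬q.
              branch 2.1.2.1 (add s, ¬¬q):
                ○ open, literals {q=1, r=1, s=1, t=1}.
              branch 2.1.2.2 (add ¬s, ¬q):
                ○ open, literals {q=0, r=1, s=0, t=1}.
      branch 2.2 (add ¬(r → p)):
        ¬(r → p): α-rule — add r, ¬p.
        (t → (r ∧ t)): β-rule — branch into ¬t  //  (r ∧ t).
          branch 2.2.1 (add ¬t):
            ○ open, literals {p=0, r=1, t=0}.
          branch 2.2.2 (add (r ∧ t)):
            (r ∧ t): α-rule — add r, t.
            ○ open, literals {p=0, r=1, t=1}.
2 branches closed, 7 open.
An open branch gives a countermodel: p=0, q=1, r=1, s=0 (unmentioned atoms arbitrary); the premises hold there but the conclusion fails.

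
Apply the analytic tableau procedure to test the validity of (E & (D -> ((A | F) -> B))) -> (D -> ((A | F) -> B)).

Assume the negation and expand:
Initial set: {F ((E & (D -> ((A | F) -> B))) -> (D -> ((A | F) -> B)))}.
F ((E & (D -> ((A | F) -> B))) -> (D -> ((A | F) -> B))): α-rule — add T (E & (D -> ((A | F) -> B))), F (D -> ((A | F) -> B)).
T (E & (D -> ((A | F) -> B))): α-rule — add T E, T (D -> ((A | F) -> B)).
F (D -> ((A | F) -> B)): α-rule — add T D, F ((A | F) -> B).
F ((A | F) -> B): α-rule — add T (A | F), F B.
T (D -> ((A | F) -> B)): β-rule — branch into F D  //  T ((A | F) -> B).
  branch 1 (add F D):
    × closes — contains both D and ~D.
  branch 2 (add T ((A | F) -> B)):
    T (A | F): β-rule — branch into T A  //  T F.
      branch 2.1 (add T A):
        T ((A | F) -> B): β-rule — branch into F (A | F)  //  T B.
          branch 2.1.1 (add F (A | F)):
            F (A | F): α-rule — add F A, F F.
            × closes — contains both A and ~A.
          branch 2.1.2 (add T B):
            × closes — contains both B and ~B.
      branch 2.2 (add T F):
        T ((A | F) -> B): β-rule — branch into F (A | F)  //  T B.
          branch 2.2.1 (add F (A | F)):
            F (A | F): α-rule — add F A, F F.
            × closes — contains both F and ~F.
          branch 2.2.2 (add T B):
            × closes — contains both B and ~B.
All 5 branches close.
Every branch closed, so the negation is unsatisfiable and the formula is valid.

Valid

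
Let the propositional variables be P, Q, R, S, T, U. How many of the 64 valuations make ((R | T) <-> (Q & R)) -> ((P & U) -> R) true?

60

Initial set: {(((R | T) <-> (Q & R)) -> ((P & U) -> R))}.
(((R | T) <-> (Q & R)) -> ((P & U) -> R)): β-rule — branch into ~((R | T) <-> (Q & R))  //  ((P & U) -> R).
  branch 1 (add ~((R | T) <-> (Q & R))):
    ~((R | T) <-> (Q & R)): β-rule — branch into (R | T), ~(Q & R)  //  ~(R | T), (Q & R).
      branch 1.1 (add (R | T), ~(Q & R)):
        (R | T): β-rule — branch into R  //  T.
          branch 1.1.1 (add R):
            ~(Q & R): β-rule — branch into ~Q  //  ~R.
              branch 1.1.1.1 (add ~Q):
                ○ open, literals {Q=false, R=true}.
              branch 1.1.1.2 (add ~R):
                × closes — contains both R and ~R.
          branch 1.1.2 (add T):
            ~(Q & R): β-rule — branch into ~Q  //  ~R.
              branch 1.1.2.1 (add ~Q):
                ○ open, literals {Q=false, T=true}.
              branch 1.1.2.2 (add ~R):
                ○ open, literals {R=false, T=true}.
      branch 1.2 (add ~(R | T), (Q & R)):
        ~(R | T): α-rule — add ~R, ~T.
        (Q & R): α-rule — add Q, R.
        × closes — contains both R and ~R.
  branch 2 (add ((P & U) -> R)):
    ((P & U) -> R): β-rule — branch into ~(P & U)  //  R.
      branch 2.1 (add ~(P & U)):
        ~(P & U): β-rule — branch into ~P  //  ~U.
          branch 2.1.1 (add ~P):
            ○ open, literals {P=false}.
          branch 2.1.2 (add ~U):
            ○ open, literals {U=false}.
      branch 2.2 (add R):
        ○ open, literals {R=true}.
2 branches closed, 6 open.
Each open branch fixes some atoms; the unmentioned ones are free. Counting distinct full assignments: branch {Q=false, R=true} (P, S, T, U) contributes 16 new; branch {Q=false, T=true} (P, R, S, U) contributes 8 new; branch {R=false, T=true} (P, Q, S, U) contributes 8 new; branch {P=false} (Q, R, S, T, U) contributes 16 new; branch {U=false} (P, Q, R, S, T) contributes 8 new; branch {R=true} (P, Q, S, T, U) contributes 4 new. Total: 60.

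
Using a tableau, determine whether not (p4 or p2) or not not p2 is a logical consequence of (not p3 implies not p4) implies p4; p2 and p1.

Yes

Initial set: {T ((not p3 implies not p4) implies p4); T (p2 and p1); F (not (p4 or p2) or not not p2)}.
T (p2 and p1): α-rule — add T p2, T p1.
F (not (p4 or p2) or not not p2): α-rule — add F not (p4 or p2), F not not p2.
F not not p2: drop double negation, giving F p2.
× closes — contains both p2 and not p2.
All 1 branch closes.
Every branch closed, so the premises entail the conclusion.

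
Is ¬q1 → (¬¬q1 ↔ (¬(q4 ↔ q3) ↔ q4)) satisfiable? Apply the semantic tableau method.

Initial set: {(¬q1 → (¬¬q1 ↔ (¬(q4 ↔ q3) ↔ q4)))}.
(¬q1 → (¬¬q1 ↔ (¬(q4 ↔ q3) ↔ q4))): β-rule — branch into ¬¬q1  //  (¬¬q1 ↔ (¬(q4 ↔ q3) ↔ q4)).
  branch 1 (add ¬¬q1):
    ○ open, literals {q1=1}.
  branch 2 (add (¬¬q1 ↔ (¬(q4 ↔ q3) ↔ q4))):
    (¬¬q1 ↔ (¬(q4 ↔ q3) ↔ q4)): β-rule — branch into ¬¬q1, (¬(q4 ↔ q3) ↔ q4)  //  ¬¬¬q1, ¬(¬(q4 ↔ q3) ↔ q4).
      branch 2.1 (add ¬¬q1, (¬(q4 ↔ q3) ↔ q4)):
        ¬¬q1: drop double negation, giving q1.
        (¬(q4 ↔ q3) ↔ q4): β-rule — branch into ¬(q4 ↔ q3), q4  //  ¬¬(q4 ↔ q3), ¬q4.
          branch 2.1.1 (add ¬(q4 ↔ q3), q4):
            ¬(q4 ↔ q3): β-rule — branch into q4, ¬q3  //  ¬q4, q3.
              branch 2.1.1.1 (add q4, ¬q3):
                ○ open, literals {q1=1, q3=0, q4=1}.
              branch 2.1.1.2 (add ¬q4, q3):
                × closes — contains both q4 and ¬q4.
          branch 2.1.2 (add ¬¬(q4 ↔ q3), ¬q4):
            ¬¬(q4 ↔ q3): β-rule — branch into q4, q3  //  ¬q4, ¬q3.
              branch 2.1.2.1 (add q4, q3):
                × closes — contains both q4 and ¬q4.
              branch 2.1.2.2 (add ¬q4, ¬q3):
                ○ open, literals {q1=1, q3=0, q4=0}.
      branch 2.2 (add ¬¬¬q1, ¬(¬(q4 ↔ q3) ↔ q4)):
        ¬¬¬q1: drop double negation, giving ¬q1.
        ¬(¬(q4 ↔ q3) ↔ q4): β-rule — branch into ¬(q4 ↔ q3), ¬q4  //  ¬¬(q4 ↔ q3), q4.
          branch 2.2.1 (add ¬(q4 ↔ q3), ¬q4):
            ¬(q4 ↔ q3): β-rule — branch into q4, ¬q3  //  ¬q4, q3.
              branch 2.2.1.1 (add q4, ¬q3):
                × closes — contains both q4 and ¬q4.
              branch 2.2.1.2 (add ¬q4, q3):
                ○ open, literals {q1=0, q3=1, q4=0}.
          branch 2.2.2 (add ¬¬(q4 ↔ q3), q4):
            ¬¬(q4 ↔ q3): β-rule — branch into q4, q3  //  ¬q4, ¬q3.
              branch 2.2.2.1 (add q4, q3):
                ○ open, literals {q1=0, q3=1, q4=1}.
              branch 2.2.2.2 (add ¬q4, ¬q3):
                × closes — contains both q4 and ¬q4.
4 branches closed, 5 open.
An open branch gives a satisfying assignment: q1=1.

Satisfiable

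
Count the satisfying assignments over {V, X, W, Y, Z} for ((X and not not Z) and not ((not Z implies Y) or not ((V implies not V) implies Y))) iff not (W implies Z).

Initial set: {T (((X and not not Z) and not ((not Z implies Y) or not ((V implies not V) implies Y))) iff not (W implies Z))}.
T (((X and not not Z) and not ((not Z implies Y) or not ((V implies not V) implies Y))) iff not (W implies Z)): β-rule — branch into T ((X and not not Z) and not ((not Z implies Y) or not ((V implies not V) implies Y))), T not (W implies Z)  //  F ((X and not not Z) and not ((not Z implies Y) or not ((V implies not V) implies Y))), F not (W implies Z).
  branch 1 (add T ((X and not not Z) and not ((not Z implies Y) or not ((V implies not V) implies Y))), T not (W implies Z)):
    T ((X and not not Z) and not ((not Z implies Y) or not ((V implies not V) implies Y))): α-rule — add T (X and not not Z), T not ((not Z implies Y) or not ((V implies not V) implies Y)).
    T not (W implies Z): α-rule — add T W, F Z.
    T (X and not not Z): α-rule — add T X, T not not Z.
    T not ((not Z implies Y) or not ((V implies not V) implies Y)): α-rule — add F (not Z implies Y), F not ((V implies not V) implies Y).
    T not not Z: drop double negation, giving T Z.
    × closes — contains both Z and not Z.
  branch 2 (add F ((X and not not Z) and not ((not Z implies Y) or not ((V implies not V) implies Y))), F not (W implies Z)):
    F ((X and not not Z) and not ((not Z implies Y) or not ((V implies not V) implies Y))): β-rule — branch into F (X and not not Z)  //  F not ((not Z implies Y) or not ((V implies not V) implies Y)).
      branch 2.1 (add F (X and not not Z)):
        F not (W implies Z): β-rule — branch into F W  //  T Z.
          branch 2.1.1 (add F W):
            F (X and not not Z): β-rule — branch into F X  //  F not not Z.
              branch 2.1.1.1 (add F X):
                ○ open, literals {W=F, X=F}.
              branch 2.1.1.2 (add F not not Z):
                F not not Z: drop double negation, giving F Z.
                ○ open, literals {W=F, Z=F}.
          branch 2.1.2 (add T Z):
            F (X and not not Z): β-rule — branch into F X  //  F not not Z.
              branch 2.1.2.1 (add F X):
                ○ open, literals {X=F, Z=T}.
              branch 2.1.2.2 (add F not not Z):
                F not not Z: drop double negation, giving F Z.
                × closes — contains both Z and not Z.
      branch 2.2 (add F not ((not Z implies Y) or not ((V implies not V) implies Y))):
        F not (W implies Z): β-rule — branch into F W  //  T Z.
          branch 2.2.1 (add F W):
            F not ((not Z implies Y) or not ((V implies not V) implies Y)): β-rule — branch into T (not Z implies Y)  //  T not ((V implies not V) implies Y).
              branch 2.2.1.1 (add T (not Z implies Y)):
                T (not Z implies Y): β-rule — branch into F not Z  //  T Y.
                  branch 2.2.1.1.1 (add F not Z):
                    ○ open, literals {W=F, Z=T}.
                  branch 2.2.1.1.2 (add T Y):
                    ○ open, literals {W=F, Y=T}.
              branch 2.2.1.2 (add T not ((V implies not V) implies Y)):
                T not ((V implies not V) implies Y): α-rule — add T (V implies not V), F Y.
                T (V implies not V): β-rule — branch into F V  //  T not V.
                  branch 2.2.1.2.1 (add F V):
                    ○ open, literals {V=F, W=F, Y=F}.
                  branch 2.2.1.2.2 (add T not V):
                    ○ open, literals {V=F, W=F, Y=F}.
          branch 2.2.2 (add T Z):
            F not ((not Z implies Y) or not ((V implies not V) implies Y)): β-rule — branch into T (not Z implies Y)  //  T not ((V implies not V) implies Y).
              branch 2.2.2.1 (add T (not Z implies Y)):
                T (not Z implies Y): β-rule — branch into F not Z  //  T Y.
                  branch 2.2.2.1.1 (add F not Z):
                    ○ open, literals {Z=T}.
                  branch 2.2.2.1.2 (add T Y):
                    ○ open, literals {Y=T, Z=T}.
              branch 2.2.2.2 (add T not ((V implies not V) implies Y)):
                T not ((V implies not V) implies Y): α-rule — add T (V implies not V), F Y.
                T (V implies not V): β-rule — branch into F V  //  T not V.
                  branch 2.2.2.2.1 (add F V):
                    ○ open, literals {V=F, Y=F, Z=T}.
                  branch 2.2.2.2.2 (add T not V):
                    ○ open, literals {V=F, Y=F, Z=T}.
2 branches closed, 11 open.
Each open branch fixes some atoms; the unmentioned ones are free. Counting distinct full assignments: branch {W=F, X=F} (V, Y, Z) contributes 8 new; branch {W=F, Z=F} (V, X, Y) contributes 4 new; branch {X=F, Z=T} (V, W, Y) contributes 4 new; branch {W=F, Z=T} (V, X, Y) contributes 4 new; branch {W=F, Y=T} (V, X, Z) contributes 0 new; branch {V=F, W=F, Y=F} (X, Z) contributes 0 new; branch {V=F, W=F, Y=F} (X, Z) contributes 0 new; branch {Z=T} (V, X, W, Y) contributes 4 new; branch {Y=T, Z=T} (V, X, W) contributes 0 new; branch {V=F, Y=F, Z=T} (X, W) contributes 0 new; branch {V=F, Y=F, Z=T} (X, W) contributes 0 new. Total: 24.

24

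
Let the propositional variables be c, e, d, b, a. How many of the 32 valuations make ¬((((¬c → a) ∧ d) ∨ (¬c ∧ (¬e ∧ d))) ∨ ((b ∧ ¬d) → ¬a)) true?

4

Initial set: {¬((((¬c → a) ∧ d) ∨ (¬c ∧ (¬e ∧ d))) ∨ ((b ∧ ¬d) → ¬a))}.
¬((((¬c → a) ∧ d) ∨ (¬c ∧ (¬e ∧ d))) ∨ ((b ∧ ¬d) → ¬a)): α-rule — add ¬(((¬c → a) ∧ d) ∨ (¬c ∧ (¬e ∧ d))), ¬((b ∧ ¬d) → ¬a).
¬(((¬c → a) ∧ d) ∨ (¬c ∧ (¬e ∧ d))): α-rule — add ¬((¬c → a) ∧ d), ¬(¬c ∧ (¬e ∧ d)).
¬((b ∧ ¬d) → ¬a): α-rule — add (b ∧ ¬d), ¬¬a.
(b ∧ ¬d): α-rule — add b, ¬d.
¬((¬c → a) ∧ d): β-rule — branch into ¬(¬c → a)  //  ¬d.
  branch 1 (add ¬(¬c → a)):
    ¬(¬c → a): α-rule — add ¬c, ¬a.
    × closes — contains both a and ¬a.
  branch 2 (add ¬d):
    ¬(¬c ∧ (¬e ∧ d)): β-rule — branch into ¬¬c  //  ¬(¬e ∧ d).
      branch 2.1 (add ¬¬c):
        ○ open, literals {a=1, b=1, c=1, d=0}.
      branch 2.2 (add ¬(¬e ∧ d)):
        ¬(¬e ∧ d): β-rule — branch into ¬¬e  //  ¬d.
          branch 2.2.1 (add ¬¬e):
            ○ open, literals {a=1, b=1, d=0, e=1}.
          branch 2.2.2 (add ¬d):
            ○ open, literals {a=1, b=1, d=0}.
1 branch closed, 3 open.
Each open branch fixes some atoms; the unmentioned ones are free. Counting distinct full assignments: branch {a=1, b=1, c=1, d=0} (e) contributes 2 new; branch {a=1, b=1, d=0, e=1} (c) contributes 1 new; branch {a=1, b=1, d=0} (c, e) contributes 1 new. Total: 4.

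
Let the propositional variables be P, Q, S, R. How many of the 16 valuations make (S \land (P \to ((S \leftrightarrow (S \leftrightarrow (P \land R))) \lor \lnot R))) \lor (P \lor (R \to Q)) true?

Initial set: {((S \land (P \to ((S \leftrightarrow (S \leftrightarrow (P \land R))) \lor \lnot R))) \lor (P \lor (R \to Q)))}.
((S \land (P \to ((S \leftrightarrow (S \leftrightarrow (P \land R))) \lor \lnot R))) \lor (P \lor (R \to Q))): β-rule — branch into (S \land (P \to ((S \leftrightarrow (S \leftrightarrow (P \land R))) \lor \lnot R)))  //  (P \lor (R \to Q)).
  branch 1 (add (S \land (P \to ((S \leftrightarrow (S \leftrightarrow (P \land R))) \lor \lnot R)))):
    (S \land (P \to ((S \leftrightarrow (S \leftrightarrow (P \land R))) \lor \lnot R))): α-rule — add S, (P \to ((S \leftrightarrow (S \leftrightarrow (P \land R))) \lor \lnot R)).
    (P \to ((S \leftrightarrow (S \leftrightarrow (P \land R))) \lor \lnot R)): β-rule — branch into \lnot P  //  ((S \leftrightarrow (S \leftrightarrow (P \land R))) \lor \lnot R).
      branch 1.1 (add \lnot P):
        ○ open, literals {P=0, S=1}.
      branch 1.2 (add ((S \leftrightarrow (S \leftrightarrow (P \land R))) \lor \lnot R)):
        ((S \leftrightarrow (S \leftrightarrow (P \land R))) \lor \lnot R): β-rule — branch into (S \leftrightarrow (S \leftrightarrow (P \land R)))  //  \lnot R.
          branch 1.2.1 (add (S \leftrightarrow (S \leftrightarrow (P \land R)))):
            (S \leftrightarrow (S \leftrightarrow (P \land R))): β-rule — branch into S, (S \leftrightarrow (P \land R))  //  \lnot S, \lnot (S \leftrightarrow (P \land R)).
              branch 1.2.1.1 (add S, (S \leftrightarrow (P \land R))):
                (S \leftrightarrow (P \land R)): β-rule — branch into S, (P \land R)  //  \lnot S, \lnot (P \land R).
                  branch 1.2.1.1.1 (add S, (P \land R)):
                    (P \land R): α-rule — add P, R.
                    ○ open, literals {P=1, R=1, S=1}.
                  branch 1.2.1.1.2 (add \lnot S, \lnot (P \land R)):
                    × closes — contains both S and \lnot S.
              branch 1.2.1.2 (add \lnot S, \lnot (S \leftrightarrow (P \land R))):
                × closes — contains both S and \lnot S.
          branch 1.2.2 (add \lnot R):
            ○ open, literals {R=0, S=1}.
  branch 2 (add (P \lor (R \to Q))):
    (P \lor (R \to Q)): β-rule — branch into P  //  (R \to Q).
      branch 2.1 (add P):
        ○ open, literals {P=1}.
      branch 2.2 (add (R \to Q)):
        (R \to Q): β-rule — branch into \lnot R  //  Q.
          branch 2.2.1 (add \lnot R):
            ○ open, literals {R=0}.
          branch 2.2.2 (add Q):
            ○ open, literals {Q=1}.
2 branches closed, 6 open.
Each open branch fixes some atoms; the unmentioned ones are free. Counting distinct full assignments: branch {P=0, S=1} (Q, R) contributes 4 new; branch {P=1, R=1, S=1} (Q) contributes 2 new; branch {R=0, S=1} (P, Q) contributes 2 new; branch {P=1} (Q, S, R) contributes 4 new; branch {R=0} (P, Q, S) contributes 2 new; branch {Q=1} (P, S, R) contributes 1 new. Total: 15.

15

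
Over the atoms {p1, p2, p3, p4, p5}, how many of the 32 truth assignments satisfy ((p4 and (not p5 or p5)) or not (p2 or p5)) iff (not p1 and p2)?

12

Initial set: {T (((p4 and (not p5 or p5)) or not (p2 or p5)) iff (not p1 and p2))}.
T (((p4 and (not p5 or p5)) or not (p2 or p5)) iff (not p1 and p2)): β-rule — branch into T ((p4 and (not p5 or p5)) or not (p2 or p5)), T (not p1 and p2)  //  F ((p4 and (not p5 or p5)) or not (p2 or p5)), F (not p1 and p2).
  branch 1 (add T ((p4 and (not p5 or p5)) or not (p2 or p5)), T (not p1 and p2)):
    T (not p1 and p2): α-rule — add T not p1, T p2.
    T ((p4 and (not p5 or p5)) or not (p2 or p5)): β-rule — branch into T (p4 and (not p5 or p5))  //  T not (p2 or p5).
      branch 1.1 (add T (p4 and (not p5 or p5))):
        T (p4 and (not p5 or p5)): α-rule — add T p4, T (not p5 or p5).
        T (not p5 or p5): β-rule — branch into T not p5  //  T p5.
          branch 1.1.1 (add T not p5):
            ○ open, literals {p1=false, p2=true, p4=true, p5=false}.
          branch 1.1.2 (add T p5):
            ○ open, literals {p1=false, p2=true, p4=true, p5=true}.
      branch 1.2 (add T not (p2 or p5)):
        T not (p2 or p5): α-rule — add F p2, F p5.
        × closes — contains both p2 and not p2.
  branch 2 (add F ((p4 and (not p5 or p5)) or not (p2 or p5)), F (not p1 and p2)):
    F ((p4 and (not p5 or p5)) or not (p2 or p5)): α-rule — add F (p4 and (not p5 or p5)), F not (p2 or p5).
    F (not p1 and p2): β-rule — branch into F not p1  //  F p2.
      branch 2.1 (add F not p1):
        F (p4 and (not p5 or p5)): β-rule — branch into F p4  //  F (not p5 or p5).
          branch 2.1.1 (add F p4):
            F not (p2 or p5): β-rule — branch into T p2  //  T p5.
              branch 2.1.1.1 (add T p2):
                ○ open, literals {p1=true, p2=true, p4=false}.
              branch 2.1.1.2 (add T p5):
                ○ open, literals {p1=true, p4=false, p5=true}.
          branch 2.1.2 (add F (not p5 or p5)):
            F (not p5 or p5): α-rule — add F not p5, F p5.
            × closes — contains both p5 and not p5.
      branch 2.2 (add F p2):
        F (p4 and (not p5 or p5)): β-rule — branch into F p4  //  F (not p5 or p5).
          branch 2.2.1 (add F p4):
            F not (p2 or p5): β-rule — branch into T p2  //  T p5.
              branch 2.2.1.1 (add T p2):
                × closes — contains both p2 and not p2.
              branch 2.2.1.2 (add T p5):
                ○ open, literals {p2=false, p4=false, p5=true}.
          branch 2.2.2 (add F (not p5 or p5)):
            F (not p5 or p5): α-rule — add F not p5, F p5.
            × closes — contains both p5 and not p5.
4 branches closed, 5 open.
Each open branch fixes some atoms; the unmentioned ones are free. Counting distinct full assignments: branch {p1=false, p2=true, p4=true, p5=false} (p3) contributes 2 new; branch {p1=false, p2=true, p4=true, p5=true} (p3) contributes 2 new; branch {p1=true, p2=true, p4=false} (p3, p5) contributes 4 new; branch {p1=true, p4=false, p5=true} (p2, p3) contributes 2 new; branch {p2=false, p4=false, p5=true} (p1, p3) contributes 2 new. Total: 12.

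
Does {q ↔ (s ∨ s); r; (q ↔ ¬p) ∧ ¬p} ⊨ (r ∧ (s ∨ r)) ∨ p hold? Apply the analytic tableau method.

Initial set: {(q ↔ (s ∨ s)); r; ((q ↔ ¬p) ∧ ¬p); ¬((r ∧ (s ∨ r)) ∨ p)}.
((q ↔ ¬p) ∧ ¬p): α-rule — add (q ↔ ¬p), ¬p.
¬((r ∧ (s ∨ r)) ∨ p): α-rule — add ¬(r ∧ (s ∨ r)), ¬p.
(q ↔ (s ∨ s)): β-rule — branch into q, (s ∨ s)  //  ¬q, ¬(s ∨ s).
  branch 1 (add q, (s ∨ s)):
    (q ↔ ¬p): β-rule — branch into q, ¬p  //  ¬q, ¬¬p.
      branch 1.1 (add q, ¬p):
        ¬(r ∧ (s ∨ r)): β-rule — branch into ¬r  //  ¬(s ∨ r).
          branch 1.1.1 (add ¬r):
            × closes — contains both r and ¬r.
          branch 1.1.2 (add ¬(s ∨ r)):
            ¬(s ∨ r): α-rule — add ¬s, ¬r.
            × closes — contains both r and ¬r.
      branch 1.2 (add ¬q, ¬¬p):
        × closes — contains both q and ¬q.
  branch 2 (add ¬q, ¬(s ∨ s)):
    ¬(s ∨ s): α-rule — add ¬s, ¬s.
    (q ↔ ¬p): β-rule — branch into q, ¬p  //  ¬q, ¬¬p.
      branch 2.1 (add q, ¬p):
        × closes — contains both q and ¬q.
      branch 2.2 (add ¬q, ¬¬p):
        × closes — contains both p and ¬p.
All 5 branches close.
Every branch closed, so the premises entail the conclusion.

Yes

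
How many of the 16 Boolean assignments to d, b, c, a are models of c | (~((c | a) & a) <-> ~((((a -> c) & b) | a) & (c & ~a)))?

Initial set: {T (c | (~((c | a) & a) <-> ~((((a -> c) & b) | a) & (c & ~a))))}.
T (c | (~((c | a) & a) <-> ~((((a -> c) & b) | a) & (c & ~a)))): β-rule — branch into T c  //  T (~((c | a) & a) <-> ~((((a -> c) & b) | a) & (c & ~a))).
  branch 1 (add T c):
    ○ open, literals {c=T}.
  branch 2 (add T (~((c | a) & a) <-> ~((((a -> c) & b) | a) & (c & ~a)))):
    T (~((c | a) & a) <-> ~((((a -> c) & b) | a) & (c & ~a))): β-rule — branch into T ~((c | a) & a), T ~((((a -> c) & b) | a) & (c & ~a))  //  F ~((c | a) & a), F ~((((a -> c) & b) | a) & (c & ~a)).
      branch 2.1 (add T ~((c | a) & a), T ~((((a -> c) & b) | a) & (c & ~a))):
        T ~((c | a) & a): β-rule — branch into F (c | a)  //  F a.
          branch 2.1.1 (add F (c | a)):
            F (c | a): α-rule — add F c, F a.
            T ~((((a -> c) & b) | a) & (c & ~a)): β-rule — branch into F (((a -> c) & b) | a)  //  F (c & ~a).
              branch 2.1.1.1 (add F (((a -> c) & b) | a)):
                F (((a -> c) & b) | a): α-rule — add F ((a -> c) & b), F a.
                F ((a -> c) & b): β-rule — branch into F (a -> c)  //  F b.
                  branch 2.1.1.1.1 (add F (a -> c)):
                    F (a -> c): α-rule — add T a, F c.
                    × closes — contains both a and ~a.
                  branch 2.1.1.1.2 (add F b):
                    ○ open, literals {a=F, b=F, c=F}.
              branch 2.1.1.2 (add F (c & ~a)):
                F (c & ~a): β-rule — branch into F c  //  F ~a.
                  branch 2.1.1.2.1 (add F c):
                    ○ open, literals {a=F, c=F}.
                  branch 2.1.1.2.2 (add F ~a):
                    × closes — contains both a and ~a.
          branch 2.1.2 (add F a):
            T ~((((a -> c) & b) | a) & (c & ~a)): β-rule — branch into F (((a -> c) & b) | a)  //  F (c & ~a).
              branch 2.1.2.1 (add F (((a -> c) & b) | a)):
                F (((a -> c) & b) | a): α-rule — add F ((a -> c) & b), F a.
                F ((a -> c) & b): β-rule — branch into F (a -> c)  //  F b.
                  branch 2.1.2.1.1 (add F (a -> c)):
                    F (a -> c): α-rule — add T a, F c.
                    × closes — contains both a and ~a.
                  branch 2.1.2.1.2 (add F b):
                    ○ open, literals {a=F, b=F}.
              branch 2.1.2.2 (add F (c & ~a)):
                F (c & ~a): β-rule — branch into F c  //  F ~a.
                  branch 2.1.2.2.1 (add F c):
                    ○ open, literals {a=F, c=F}.
                  branch 2.1.2.2.2 (add F ~a):
                    × closes — contains both a and ~a.
      branch 2.2 (add F ~((c | a) & a), F ~((((a -> c) & b) | a) & (c & ~a))):
        F ~((c | a) & a): α-rule — add T (c | a), T a.
        F ~((((a -> c) & b) | a) & (c & ~a)): α-rule — add T (((a -> c) & b) | a), T (c & ~a).
        T (c & ~a): α-rule — add T c, T ~a.
        × closes — contains both a and ~a.
5 branches closed, 5 open.
Each open branch fixes some atoms; the unmentioned ones are free. Counting distinct full assignments: branch {c=T} (d, b, a) contributes 8 new; branch {a=F, b=F, c=F} (d) contributes 2 new; branch {a=F, c=F} (d, b) contributes 2 new; branch {a=F, b=F} (d, c) contributes 0 new; branch {a=F, c=F} (d, b) contributes 0 new. Total: 12.

12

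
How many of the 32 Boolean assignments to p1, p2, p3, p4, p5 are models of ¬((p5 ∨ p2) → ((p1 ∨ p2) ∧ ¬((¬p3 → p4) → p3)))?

Initial set: {T ¬((p5 ∨ p2) → ((p1 ∨ p2) ∧ ¬((¬p3 → p4) → p3)))}.
T ¬((p5 ∨ p2) → ((p1 ∨ p2) ∧ ¬((¬p3 → p4) → p3))): α-rule — add T (p5 ∨ p2), F ((p1 ∨ p2) ∧ ¬((¬p3 → p4) → p3)).
T (p5 ∨ p2): β-rule — branch into T p5  //  T p2.
  branch 1 (add T p5):
    F ((p1 ∨ p2) ∧ ¬((¬p3 → p4) → p3)): β-rule — branch into F (p1 ∨ p2)  //  F ¬((¬p3 → p4) → p3).
      branch 1.1 (add F (p1 ∨ p2)):
        F (p1 ∨ p2): α-rule — add F p1, F p2.
        ○ open, literals {p1=0, p2=0, p5=1}.
      branch 1.2 (add F ¬((¬p3 → p4) → p3)):
        F ¬((¬p3 → p4) → p3): β-rule — branch into F (¬p3 → p4)  //  T p3.
          branch 1.2.1 (add F (¬p3 → p4)):
            F (¬p3 → p4): α-rule — add T ¬p3, F p4.
            ○ open, literals {p3=0, p4=0, p5=1}.
          branch 1.2.2 (add T p3):
            ○ open, literals {p3=1, p5=1}.
  branch 2 (add T p2):
    F ((p1 ∨ p2) ∧ ¬((¬p3 → p4) → p3)): β-rule — branch into F (p1 ∨ p2)  //  F ¬((¬p3 → p4) → p3).
      branch 2.1 (add F (p1 ∨ p2)):
        F (p1 ∨ p2): α-rule — add F p1, F p2.
        × closes — contains both p2 and ¬p2.
      branch 2.2 (add F ¬((¬p3 → p4) → p3)):
        F ¬((¬p3 → p4) → p3): β-rule — branch into F (¬p3 → p4)  //  T p3.
          branch 2.2.1 (add F (¬p3 → p4)):
            F (¬p3 → p4): α-rule — add T ¬p3, F p4.
            ○ open, literals {p2=1, p3=0, p4=0}.
          branch 2.2.2 (add T p3):
            ○ open, literals {p2=1, p3=1}.
1 branch closed, 5 open.
Each open branch fixes some atoms; the unmentioned ones are free. Counting distinct full assignments: branch {p1=0, p2=0, p5=1} (p3, p4) contributes 4 new; branch {p3=0, p4=0, p5=1} (p1, p2) contributes 3 new; branch {p3=1, p5=1} (p1, p2, p4) contributes 6 new; branch {p2=1, p3=0, p4=0} (p1, p5) contributes 2 new; branch {p2=1, p3=1} (p1, p4, p5) contributes 4 new. Total: 19.

19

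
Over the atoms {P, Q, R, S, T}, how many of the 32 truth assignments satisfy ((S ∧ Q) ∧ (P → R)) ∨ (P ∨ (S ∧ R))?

Initial set: {(((S ∧ Q) ∧ (P → R)) ∨ (P ∨ (S ∧ R)))}.
(((S ∧ Q) ∧ (P → R)) ∨ (P ∨ (S ∧ R))): β-rule — branch into ((S ∧ Q) ∧ (P → R))  //  (P ∨ (S ∧ R)).
  branch 1 (add ((S ∧ Q) ∧ (P → R))):
    ((S ∧ Q) ∧ (P → R)): α-rule — add (S ∧ Q), (P → R).
    (S ∧ Q): α-rule — add S, Q.
    (P → R): β-rule — branch into ¬P  //  R.
      branch 1.1 (add ¬P):
        ○ open, literals {P=0, Q=1, S=1}.
      branch 1.2 (add R):
        ○ open, literals {Q=1, R=1, S=1}.
  branch 2 (add (P ∨ (S ∧ R))):
    (P ∨ (S ∧ R)): β-rule — branch into P  //  (S ∧ R).
      branch 2.1 (add P):
        ○ open, literals {P=1}.
      branch 2.2 (add (S ∧ R)):
        (S ∧ R): α-rule — add S, R.
        ○ open, literals {R=1, S=1}.
0 branches closed, 4 open.
Each open branch fixes some atoms; the unmentioned ones are free. Counting distinct full assignments: branch {P=0, Q=1, S=1} (R, T) contributes 4 new; branch {Q=1, R=1, S=1} (P, T) contributes 2 new; branch {P=1} (Q, R, S, T) contributes 14 new; branch {R=1, S=1} (P, Q, T) contributes 2 new. Total: 22.

22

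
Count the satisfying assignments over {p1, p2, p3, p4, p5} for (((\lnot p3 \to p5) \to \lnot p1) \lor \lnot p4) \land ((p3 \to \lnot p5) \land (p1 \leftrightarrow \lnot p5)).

10

Initial set: {T ((((\lnot p3 \to p5) \to \lnot p1) \lor \lnot p4) \land ((p3 \to \lnot p5) \land (p1 \leftrightarrow \lnot p5)))}.
T ((((\lnot p3 \to p5) \to \lnot p1) \lor \lnot p4) \land ((p3 \to \lnot p5) \land (p1 \leftrightarrow \lnot p5))): α-rule — add T (((\lnot p3 \to p5) \to \lnot p1) \lor \lnot p4), T ((p3 \to \lnot p5) \land (p1 \leftrightarrow \lnot p5)).
T ((p3 \to \lnot p5) \land (p1 \leftrightarrow \lnot p5)): α-rule — add T (p3 \to \lnot p5), T (p1 \leftrightarrow \lnot p5).
T (((\lnot p3 \to p5) \to \lnot p1) \lor \lnot p4): β-rule — branch into T ((\lnot p3 \to p5) \to \lnot p1)  //  T \lnot p4.
  branch 1 (add T ((\lnot p3 \to p5) \to \lnot p1)):
    T (p3 \to \lnot p5): β-rule — branch into F p3  //  T \lnot p5.
      branch 1.1 (add F p3):
        T (p1 \leftrightarrow \lnot p5): β-rule — branch into T p1, T \lnot p5  //  F p1, F \lnot p5.
          branch 1.1.1 (add T p1, T \lnot p5):
            T ((\lnot p3 \to p5) \to \lnot p1): β-rule — branch into F (\lnot p3 \to p5)  //  T \lnot p1.
              branch 1.1.1.1 (add F (\lnot p3 \to p5)):
                F (\lnot p3 \to p5): α-rule — add T \lnot p3, F p5.
                ○ open, literals {p1=T, p3=F, p5=F}.
              branch 1.1.1.2 (add T \lnot p1):
                × closes — contains both p1 and \lnot p1.
          branch 1.1.2 (add F p1, F \lnot p5):
            T ((\lnot p3 \to p5) \to \lnot p1): β-rule — branch into F (\lnot p3 \to p5)  //  T \lnot p1.
              branch 1.1.2.1 (add F (\lnot p3 \to p5)):
                F (\lnot p3 \to p5): α-rule — add T \lnot p3, F p5.
                × closes — contains both p5 and \lnot p5.
              branch 1.1.2.2 (add T \lnot p1):
                ○ open, literals {p1=F, p3=F, p5=T}.
      branch 1.2 (add T \lnot p5):
        T (p1 \leftrightarrow \lnot p5): β-rule — branch into T p1, T \lnot p5  //  F p1, F \lnot p5.
          branch 1.2.1 (add T p1, T \lnot p5):
            T ((\lnot p3 \to p5) \to \lnot p1): β-rule — branch into F (\lnot p3 \to p5)  //  T \lnot p1.
              branch 1.2.1.1 (add F (\lnot p3 \to p5)):
                F (\lnot p3 \to p5): α-rule — add T \lnot p3, F p5.
                ○ open, literals {p1=T, p3=F, p5=F}.
              branch 1.2.1.2 (add T \lnot p1):
                × closes — contains both p1 and \lnot p1.
          branch 1.2.2 (add F p1, F \lnot p5):
            × closes — contains both p5 and \lnot p5.
  branch 2 (add T \lnot p4):
    T (p3 \to \lnot p5): β-rule — branch into F p3  //  T \lnot p5.
      branch 2.1 (add F p3):
        T (p1 \leftrightarrow \lnot p5): β-rule — branch into T p1, T \lnot p5  //  F p1, F \lnot p5.
          branch 2.1.1 (add T p1, T \lnot p5):
            ○ open, literals {p1=T, p3=F, p4=F, p5=F}.
          branch 2.1.2 (add F p1, F \lnot p5):
            ○ open, literals {p1=F, p3=F, p4=F, p5=T}.
      branch 2.2 (add T \lnot p5):
        T (p1 \leftrightarrow \lnot p5): β-rule — branch into T p1, T \lnot p5  //  F p1, F \lnot p5.
          branch 2.2.1 (add T p1, T \lnot p5):
            ○ open, literals {p1=T, p4=F, p5=F}.
          branch 2.2.2 (add F p1, F \lnot p5):
            × closes — contains both p5 and \lnot p5.
5 branches closed, 6 open.
Each open branch fixes some atoms; the unmentioned ones are free. Counting distinct full assignments: branch {p1=T, p3=F, p5=F} (p2, p4) contributes 4 new; branch {p1=F, p3=F, p5=T} (p2, p4) contributes 4 new; branch {p1=T, p3=F, p5=F} (p2, p4) contributes 0 new; branch {p1=T, p3=F, p4=F, p5=F} (p2) contributes 0 new; branch {p1=F, p3=F, p4=F, p5=T} (p2) contributes 0 new; branch {p1=T, p4=F, p5=F} (p2, p3) contributes 2 new. Total: 10.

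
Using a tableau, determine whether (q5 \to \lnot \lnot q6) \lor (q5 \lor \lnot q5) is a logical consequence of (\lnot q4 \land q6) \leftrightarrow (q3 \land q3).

Initial set: {((\lnot q4 \land q6) \leftrightarrow (q3 \land q3)); \lnot ((q5 \to \lnot \lnot q6) \lor (q5 \lor \lnot q5))}.
\lnot ((q5 \to \lnot \lnot q6) \lor (q5 \lor \lnot q5)): α-rule — add \lnot (q5 \to \lnot \lnot q6), \lnot (q5 \lor \lnot q5).
\lnot (q5 \to \lnot \lnot q6): α-rule — add q5, \lnot \lnot \lnot q6.
\lnot (q5 \lor \lnot q5): α-rule — add \lnot q5, \lnot \lnot q5.
× closes — contains both q5 and \lnot q5.
All 1 branch closes.
Every branch closed, so the premises entail the conclusion.

Yes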